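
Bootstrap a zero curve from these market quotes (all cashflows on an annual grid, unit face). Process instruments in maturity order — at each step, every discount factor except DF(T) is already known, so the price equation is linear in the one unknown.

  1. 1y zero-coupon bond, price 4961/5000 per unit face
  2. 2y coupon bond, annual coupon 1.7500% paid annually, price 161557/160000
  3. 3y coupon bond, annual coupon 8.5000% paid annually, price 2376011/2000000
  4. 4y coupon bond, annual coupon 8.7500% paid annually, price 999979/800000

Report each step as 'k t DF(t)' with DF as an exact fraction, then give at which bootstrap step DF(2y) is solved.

step 1 [1y] zero: DF = P = 4961/5000 ≈ 0.992200
step 2 [2y] bond c/1=7/400: DF=(161557/160000 − 7/400·(0.992200))/(1+7/400) = 9753/10000 ≈ 0.975300
step 3 [3y] bond c/1=17/200: DF=(2376011/2000000 − 17/200·(0.992200+0.975300))/(1+17/200) = 588/625 ≈ 0.940800
step 4 [4y] bond c/1=7/80: DF=(999979/800000 − 7/80·(0.992200+0.975300+0.940800))/(1+7/80) = 4577/5000 ≈ 0.915400

1 1 4961/5000
2 2 9753/10000
3 3 588/625
4 4 4577/5000
DF(2y) is solved at step 2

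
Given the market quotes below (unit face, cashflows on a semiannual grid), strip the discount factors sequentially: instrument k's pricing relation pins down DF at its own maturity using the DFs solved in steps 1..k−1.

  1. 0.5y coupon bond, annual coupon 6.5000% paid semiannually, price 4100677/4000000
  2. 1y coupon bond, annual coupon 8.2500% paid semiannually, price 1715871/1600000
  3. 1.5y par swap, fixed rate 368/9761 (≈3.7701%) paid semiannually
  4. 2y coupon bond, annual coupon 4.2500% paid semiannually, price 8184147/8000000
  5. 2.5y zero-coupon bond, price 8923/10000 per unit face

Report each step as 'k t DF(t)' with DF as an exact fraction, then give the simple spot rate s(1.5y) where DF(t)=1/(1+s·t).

1 1/2 9929/10000
2 1 4953/5000
3 3/2 1181/1250
4 2 588/625
5 5/2 8923/10000
s(1.5y) = (1/(1181/1250) − 1)/(3/2) = 46/1181 ≈ 3.8950%

step 1 [0.5y] bond c/2=13/400: DF=(4100677/4000000 − 13/400·(0))/(1+13/400) = 9929/10000 ≈ 0.992900
step 2 [1y] bond c/2=33/800: DF=(1715871/1600000 − 33/800·(0.992900))/(1+33/800) = 4953/5000 ≈ 0.990600
step 3 [1.5y] swap r/2=184/9761: DF=(1 − 184/9761·(0.992900+0.990600))/(1+184/9761) = 1181/1250 ≈ 0.944800
step 4 [2y] bond c/2=17/800: DF=(8184147/8000000 − 17/800·(0.992900+0.990600+0.944800))/(1+17/800) = 588/625 ≈ 0.940800
step 5 [2.5y] zero: DF = P = 8923/10000 ≈ 0.892300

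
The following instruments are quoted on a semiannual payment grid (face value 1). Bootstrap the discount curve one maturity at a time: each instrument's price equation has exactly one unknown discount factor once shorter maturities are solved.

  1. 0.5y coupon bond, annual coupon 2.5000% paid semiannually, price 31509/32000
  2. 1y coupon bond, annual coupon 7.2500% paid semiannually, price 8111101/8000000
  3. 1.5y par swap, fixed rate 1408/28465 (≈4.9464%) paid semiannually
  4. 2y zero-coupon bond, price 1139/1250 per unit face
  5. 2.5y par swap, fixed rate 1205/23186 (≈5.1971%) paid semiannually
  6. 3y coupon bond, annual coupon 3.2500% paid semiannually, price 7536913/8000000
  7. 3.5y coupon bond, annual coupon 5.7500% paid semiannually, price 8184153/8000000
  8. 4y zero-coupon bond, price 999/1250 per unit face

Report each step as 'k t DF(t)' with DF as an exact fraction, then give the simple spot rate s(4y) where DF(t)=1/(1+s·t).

step 1 [0.5y] bond c/2=1/80: DF=(31509/32000 − 1/80·(0))/(1+1/80) = 389/400 ≈ 0.972500
step 2 [1y] bond c/2=29/800: DF=(8111101/8000000 − 29/800·(0.972500))/(1+29/800) = 2361/2500 ≈ 0.944400
step 3 [1.5y] swap r/2=704/28465: DF=(1 − 704/28465·(0.972500+0.944400))/(1+704/28465) = 581/625 ≈ 0.929600
step 4 [2y] zero: DF = P = 1139/1250 ≈ 0.911200
step 5 [2.5y] swap r/2=1205/46372: DF=(1 − 1205/46372·(0.972500+0.944400+0.929600+0.911200))/(1+1205/46372) = 1759/2000 ≈ 0.879500
step 6 [3y] bond c/2=13/800: DF=(7536913/8000000 − 13/800·(0.972500+0.944400+0.929600+0.911200+0.879500))/(1+13/800) = 8529/10000 ≈ 0.852900
step 7 [3.5y] bond c/2=23/800: DF=(8184153/8000000 − 23/800·(0.972500+0.944400+0.929600+0.911200+0.879500+0.852900))/(1+23/800) = 841/1000 ≈ 0.841000
step 8 [4y] zero: DF = P = 999/1250 ≈ 0.799200

1 1/2 389/400
2 1 2361/2500
3 3/2 581/625
4 2 1139/1250
5 5/2 1759/2000
6 3 8529/10000
7 7/2 841/1000
8 4 999/1250
s(4y) = (1/(999/1250) − 1)/(4) = 251/3996 ≈ 6.2813%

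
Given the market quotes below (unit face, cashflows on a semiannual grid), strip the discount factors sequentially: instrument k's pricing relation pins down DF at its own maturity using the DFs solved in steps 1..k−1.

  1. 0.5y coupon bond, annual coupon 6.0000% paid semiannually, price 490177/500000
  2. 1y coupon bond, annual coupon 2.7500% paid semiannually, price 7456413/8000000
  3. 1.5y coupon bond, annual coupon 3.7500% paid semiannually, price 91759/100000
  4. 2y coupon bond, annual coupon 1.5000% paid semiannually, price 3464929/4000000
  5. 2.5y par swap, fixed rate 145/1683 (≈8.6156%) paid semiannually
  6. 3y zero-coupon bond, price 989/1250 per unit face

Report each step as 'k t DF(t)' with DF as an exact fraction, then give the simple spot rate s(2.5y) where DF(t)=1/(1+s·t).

1 1/2 4759/5000
2 1 1813/2000
3 3/2 1733/2000
4 2 1679/2000
5 5/2 1623/2000
6 3 989/1250
s(2.5y) = (1/(1623/2000) − 1)/(5/2) = 754/8115 ≈ 9.2914%

step 1 [0.5y] bond c/2=3/100: DF=(490177/500000 − 3/100·(0))/(1+3/100) = 4759/5000 ≈ 0.951800
step 2 [1y] bond c/2=11/800: DF=(7456413/8000000 − 11/800·(0.951800))/(1+11/800) = 1813/2000 ≈ 0.906500
step 3 [1.5y] bond c/2=3/160: DF=(91759/100000 − 3/160·(0.951800+0.906500))/(1+3/160) = 1733/2000 ≈ 0.866500
step 4 [2y] bond c/2=3/400: DF=(3464929/4000000 − 3/400·(0.951800+0.906500+0.866500))/(1+3/400) = 1679/2000 ≈ 0.839500
step 5 [2.5y] swap r/2=145/3366: DF=(1 − 145/3366·(0.951800+0.906500+0.866500+0.839500))/(1+145/3366) = 1623/2000 ≈ 0.811500
step 6 [3y] zero: DF = P = 989/1250 ≈ 0.791200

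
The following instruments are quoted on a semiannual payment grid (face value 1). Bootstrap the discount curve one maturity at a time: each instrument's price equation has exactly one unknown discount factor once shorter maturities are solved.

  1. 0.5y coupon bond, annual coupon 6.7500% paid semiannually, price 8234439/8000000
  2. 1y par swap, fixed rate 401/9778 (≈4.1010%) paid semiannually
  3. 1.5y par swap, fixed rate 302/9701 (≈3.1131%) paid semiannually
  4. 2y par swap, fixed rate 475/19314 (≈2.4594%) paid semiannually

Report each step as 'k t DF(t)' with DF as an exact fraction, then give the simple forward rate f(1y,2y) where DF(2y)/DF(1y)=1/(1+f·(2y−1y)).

step 1 [0.5y] bond c/2=27/800: DF=(8234439/8000000 − 27/800·(0))/(1+27/800) = 9957/10000 ≈ 0.995700
step 2 [1y] swap r/2=401/19556: DF=(1 − 401/19556·(0.995700))/(1+401/19556) = 9599/10000 ≈ 0.959900
step 3 [1.5y] swap r/2=151/9701: DF=(1 − 151/9701·(0.995700+0.959900))/(1+151/9701) = 9547/10000 ≈ 0.954700
step 4 [2y] swap r/2=475/38628: DF=(1 − 475/38628·(0.995700+0.959900+0.954700))/(1+475/38628) = 381/400 ≈ 0.952500

1 1/2 9957/10000
2 1 9599/10000
3 3/2 9547/10000
4 2 381/400
f(1y,2y) = ((9599/10000)/(381/400) − 1)/(1) = 74/9525 ≈ 0.7769%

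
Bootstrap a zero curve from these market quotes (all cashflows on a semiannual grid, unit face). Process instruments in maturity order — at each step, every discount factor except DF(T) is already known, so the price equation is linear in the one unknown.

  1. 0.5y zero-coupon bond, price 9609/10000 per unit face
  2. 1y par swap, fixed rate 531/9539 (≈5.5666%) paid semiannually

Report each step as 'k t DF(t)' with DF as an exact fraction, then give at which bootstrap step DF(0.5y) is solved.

1 1/2 9609/10000
2 1 9469/10000
DF(0.5y) is solved at step 1

step 1 [0.5y] zero: DF = P = 9609/10000 ≈ 0.960900
step 2 [1y] swap r/2=531/19078: DF=(1 − 531/19078·(0.960900))/(1+531/19078) = 9469/10000 ≈ 0.946900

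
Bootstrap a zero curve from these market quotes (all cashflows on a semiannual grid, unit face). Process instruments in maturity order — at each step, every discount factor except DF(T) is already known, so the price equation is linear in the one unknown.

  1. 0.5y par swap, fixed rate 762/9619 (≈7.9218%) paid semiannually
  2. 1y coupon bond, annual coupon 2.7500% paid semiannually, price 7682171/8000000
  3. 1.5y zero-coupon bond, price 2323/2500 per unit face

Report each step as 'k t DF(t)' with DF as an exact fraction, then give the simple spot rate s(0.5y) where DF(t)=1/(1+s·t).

step 1 [0.5y] swap r/2=381/9619: DF=(1 − 381/9619·(0))/(1+381/9619) = 9619/10000 ≈ 0.961900
step 2 [1y] bond c/2=11/800: DF=(7682171/8000000 − 11/800·(0.961900))/(1+11/800) = 4671/5000 ≈ 0.934200
step 3 [1.5y] zero: DF = P = 2323/2500 ≈ 0.929200

1 1/2 9619/10000
2 1 4671/5000
3 3/2 2323/2500
s(0.5y) = (1/(9619/10000) − 1)/(1/2) = 762/9619 ≈ 7.9218%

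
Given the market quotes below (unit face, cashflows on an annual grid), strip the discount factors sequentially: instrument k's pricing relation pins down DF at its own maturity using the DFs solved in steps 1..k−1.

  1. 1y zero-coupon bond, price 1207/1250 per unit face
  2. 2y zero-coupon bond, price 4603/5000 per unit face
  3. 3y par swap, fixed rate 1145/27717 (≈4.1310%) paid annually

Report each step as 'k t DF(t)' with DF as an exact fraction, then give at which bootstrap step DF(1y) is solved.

1 1 1207/1250
2 2 4603/5000
3 3 1771/2000
DF(1y) is solved at step 1

step 1 [1y] zero: DF = P = 1207/1250 ≈ 0.965600
step 2 [2y] zero: DF = P = 4603/5000 ≈ 0.920600
step 3 [3y] swap r/1=1145/27717: DF=(1 − 1145/27717·(0.965600+0.920600))/(1+1145/27717) = 1771/2000 ≈ 0.885500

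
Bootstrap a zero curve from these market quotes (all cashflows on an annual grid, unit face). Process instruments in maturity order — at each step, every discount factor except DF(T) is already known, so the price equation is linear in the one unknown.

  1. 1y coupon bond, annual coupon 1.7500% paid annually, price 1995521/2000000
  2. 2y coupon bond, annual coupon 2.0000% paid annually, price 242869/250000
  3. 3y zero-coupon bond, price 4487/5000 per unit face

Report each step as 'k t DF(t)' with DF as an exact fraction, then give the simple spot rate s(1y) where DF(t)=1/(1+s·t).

step 1 [1y] bond c/1=7/400: DF=(1995521/2000000 − 7/400·(0))/(1+7/400) = 4903/5000 ≈ 0.980600
step 2 [2y] bond c/1=1/50: DF=(242869/250000 − 1/50·(0.980600))/(1+1/50) = 2333/2500 ≈ 0.933200
step 3 [3y] zero: DF = P = 4487/5000 ≈ 0.897400

1 1 4903/5000
2 2 2333/2500
3 3 4487/5000
s(1y) = (1/(4903/5000) − 1)/(1) = 97/4903 ≈ 1.9784%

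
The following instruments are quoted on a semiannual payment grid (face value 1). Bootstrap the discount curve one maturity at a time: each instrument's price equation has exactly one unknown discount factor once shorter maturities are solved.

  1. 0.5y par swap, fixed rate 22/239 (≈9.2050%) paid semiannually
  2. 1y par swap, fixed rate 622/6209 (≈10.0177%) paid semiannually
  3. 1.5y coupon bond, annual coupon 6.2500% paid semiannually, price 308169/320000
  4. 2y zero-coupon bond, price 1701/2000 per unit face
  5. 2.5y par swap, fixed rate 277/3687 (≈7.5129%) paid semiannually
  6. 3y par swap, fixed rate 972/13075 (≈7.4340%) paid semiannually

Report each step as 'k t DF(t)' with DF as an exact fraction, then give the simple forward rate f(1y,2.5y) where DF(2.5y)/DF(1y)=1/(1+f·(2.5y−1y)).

1 1/2 239/250
2 1 9067/10000
3 3/2 4387/5000
4 2 1701/2000
5 5/2 4169/5000
6 3 1007/1250
f(1y,2.5y) = ((9067/10000)/(4169/5000) − 1)/(3/2) = 243/4169 ≈ 5.8287%

step 1 [0.5y] swap r/2=11/239: DF=(1 − 11/239·(0))/(1+11/239) = 239/250 ≈ 0.956000
step 2 [1y] swap r/2=311/6209: DF=(1 − 311/6209·(0.956000))/(1+311/6209) = 9067/10000 ≈ 0.906700
step 3 [1.5y] bond c/2=1/32: DF=(308169/320000 − 1/32·(0.956000+0.906700))/(1+1/32) = 4387/5000 ≈ 0.877400
step 4 [2y] zero: DF = P = 1701/2000 ≈ 0.850500
step 5 [2.5y] swap r/2=277/7374: DF=(1 − 277/7374·(0.956000+0.906700+0.877400+0.850500))/(1+277/7374) = 4169/5000 ≈ 0.833800
step 6 [3y] swap r/2=486/13075: DF=(1 − 486/13075·(0.956000+0.906700+0.877400+0.850500+0.833800))/(1+486/13075) = 1007/1250 ≈ 0.805600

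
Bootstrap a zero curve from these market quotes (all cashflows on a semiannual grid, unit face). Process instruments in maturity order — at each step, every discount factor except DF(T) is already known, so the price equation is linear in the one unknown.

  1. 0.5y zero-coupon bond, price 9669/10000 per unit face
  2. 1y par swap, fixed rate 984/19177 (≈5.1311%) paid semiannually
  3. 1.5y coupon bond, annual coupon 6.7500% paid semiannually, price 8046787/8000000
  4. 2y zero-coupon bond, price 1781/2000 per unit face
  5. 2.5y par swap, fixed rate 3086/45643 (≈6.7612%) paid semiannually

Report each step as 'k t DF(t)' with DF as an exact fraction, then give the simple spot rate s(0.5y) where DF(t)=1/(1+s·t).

1 1/2 9669/10000
2 1 2377/2500
3 3/2 569/625
4 2 1781/2000
5 5/2 8457/10000
s(0.5y) = (1/(9669/10000) − 1)/(1/2) = 662/9669 ≈ 6.8466%

step 1 [0.5y] zero: DF = P = 9669/10000 ≈ 0.966900
step 2 [1y] swap r/2=492/19177: DF=(1 − 492/19177·(0.966900))/(1+492/19177) = 2377/2500 ≈ 0.950800
step 3 [1.5y] bond c/2=27/800: DF=(8046787/8000000 − 27/800·(0.966900+0.950800))/(1+27/800) = 569/625 ≈ 0.910400
step 4 [2y] zero: DF = P = 1781/2000 ≈ 0.890500
step 5 [2.5y] swap r/2=1543/45643: DF=(1 − 1543/45643·(0.966900+0.950800+0.910400+0.890500))/(1+1543/45643) = 8457/10000 ≈ 0.845700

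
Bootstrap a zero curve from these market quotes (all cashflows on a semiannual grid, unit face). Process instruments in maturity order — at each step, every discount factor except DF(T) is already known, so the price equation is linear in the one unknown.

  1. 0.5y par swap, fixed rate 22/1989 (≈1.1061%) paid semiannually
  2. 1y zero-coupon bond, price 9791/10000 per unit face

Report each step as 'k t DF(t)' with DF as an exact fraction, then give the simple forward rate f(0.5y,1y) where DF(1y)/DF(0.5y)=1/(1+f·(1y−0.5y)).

step 1 [0.5y] swap r/2=11/1989: DF=(1 − 11/1989·(0))/(1+11/1989) = 1989/2000 ≈ 0.994500
step 2 [1y] zero: DF = P = 9791/10000 ≈ 0.979100

1 1/2 1989/2000
2 1 9791/10000
f(0.5y,1y) = ((1989/2000)/(9791/10000) − 1)/(1/2) = 308/9791 ≈ 3.1457%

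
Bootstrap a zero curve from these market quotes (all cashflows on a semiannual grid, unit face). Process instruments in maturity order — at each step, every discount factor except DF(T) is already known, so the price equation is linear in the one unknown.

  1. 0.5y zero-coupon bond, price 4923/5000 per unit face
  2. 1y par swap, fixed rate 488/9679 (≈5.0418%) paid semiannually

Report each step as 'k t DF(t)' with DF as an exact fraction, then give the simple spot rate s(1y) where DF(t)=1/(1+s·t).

step 1 [0.5y] zero: DF = P = 4923/5000 ≈ 0.984600
step 2 [1y] swap r/2=244/9679: DF=(1 − 244/9679·(0.984600))/(1+244/9679) = 1189/1250 ≈ 0.951200

1 1/2 4923/5000
2 1 1189/1250
s(1y) = (1/(1189/1250) − 1)/(1) = 61/1189 ≈ 5.1304%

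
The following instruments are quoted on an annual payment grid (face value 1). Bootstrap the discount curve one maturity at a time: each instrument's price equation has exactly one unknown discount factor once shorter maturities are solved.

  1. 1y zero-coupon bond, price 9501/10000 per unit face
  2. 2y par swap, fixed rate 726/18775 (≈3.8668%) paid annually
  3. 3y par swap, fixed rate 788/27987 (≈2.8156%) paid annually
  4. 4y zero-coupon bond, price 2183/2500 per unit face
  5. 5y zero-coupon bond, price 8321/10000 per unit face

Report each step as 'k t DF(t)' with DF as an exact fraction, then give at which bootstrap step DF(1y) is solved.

1 1 9501/10000
2 2 4637/5000
3 3 2303/2500
4 4 2183/2500
5 5 8321/10000
DF(1y) is solved at step 1

step 1 [1y] zero: DF = P = 9501/10000 ≈ 0.950100
step 2 [2y] swap r/1=726/18775: DF=(1 − 726/18775·(0.950100))/(1+726/18775) = 4637/5000 ≈ 0.927400
step 3 [3y] swap r/1=788/27987: DF=(1 − 788/27987·(0.950100+0.927400))/(1+788/27987) = 2303/2500 ≈ 0.921200
step 4 [4y] zero: DF = P = 2183/2500 ≈ 0.873200
step 5 [5y] zero: DF = P = 8321/10000 ≈ 0.832100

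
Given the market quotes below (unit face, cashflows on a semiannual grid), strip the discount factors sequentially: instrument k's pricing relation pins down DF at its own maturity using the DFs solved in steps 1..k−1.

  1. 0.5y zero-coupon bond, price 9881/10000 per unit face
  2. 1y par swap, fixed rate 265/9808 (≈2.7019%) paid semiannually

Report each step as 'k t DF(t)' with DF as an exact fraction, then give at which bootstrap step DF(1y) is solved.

step 1 [0.5y] zero: DF = P = 9881/10000 ≈ 0.988100
step 2 [1y] swap r/2=265/19616: DF=(1 − 265/19616·(0.988100))/(1+265/19616) = 1947/2000 ≈ 0.973500

1 1/2 9881/10000
2 1 1947/2000
DF(1y) is solved at step 2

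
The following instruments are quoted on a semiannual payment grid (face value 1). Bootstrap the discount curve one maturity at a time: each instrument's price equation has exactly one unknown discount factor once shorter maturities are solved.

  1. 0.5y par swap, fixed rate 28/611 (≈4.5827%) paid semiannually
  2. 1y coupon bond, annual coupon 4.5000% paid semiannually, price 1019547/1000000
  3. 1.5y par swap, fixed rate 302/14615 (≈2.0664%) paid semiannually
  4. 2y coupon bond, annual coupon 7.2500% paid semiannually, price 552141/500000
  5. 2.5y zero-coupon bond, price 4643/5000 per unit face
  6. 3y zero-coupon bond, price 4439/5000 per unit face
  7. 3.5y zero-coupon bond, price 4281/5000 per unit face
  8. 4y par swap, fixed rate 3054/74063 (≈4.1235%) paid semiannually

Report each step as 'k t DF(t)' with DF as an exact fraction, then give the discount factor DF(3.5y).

1 1/2 611/625
2 1 2439/2500
3 3/2 4849/5000
4 2 4817/5000
5 5/2 4643/5000
6 3 4439/5000
7 7/2 4281/5000
8 4 8473/10000
DF(3.5y) = 4281/5000 ≈ 0.856200

step 1 [0.5y] swap r/2=14/611: DF=(1 − 14/611·(0))/(1+14/611) = 611/625 ≈ 0.977600
step 2 [1y] bond c/2=9/400: DF=(1019547/1000000 − 9/400·(0.977600))/(1+9/400) = 2439/2500 ≈ 0.975600
step 3 [1.5y] swap r/2=151/14615: DF=(1 − 151/14615·(0.977600+0.975600))/(1+151/14615) = 4849/5000 ≈ 0.969800
step 4 [2y] bond c/2=29/800: DF=(552141/500000 − 29/800·(0.977600+0.975600+0.969800))/(1+29/800) = 4817/5000 ≈ 0.963400
step 5 [2.5y] zero: DF = P = 4643/5000 ≈ 0.928600
step 6 [3y] zero: DF = P = 4439/5000 ≈ 0.887800
step 7 [3.5y] zero: DF = P = 4281/5000 ≈ 0.856200
step 8 [4y] swap r/2=1527/74063: DF=(1 − 1527/74063·(0.977600+0.975600+0.969800+0.963400+0.928600+0.887800+0.856200))/(1+1527/74063) = 8473/10000 ≈ 0.847300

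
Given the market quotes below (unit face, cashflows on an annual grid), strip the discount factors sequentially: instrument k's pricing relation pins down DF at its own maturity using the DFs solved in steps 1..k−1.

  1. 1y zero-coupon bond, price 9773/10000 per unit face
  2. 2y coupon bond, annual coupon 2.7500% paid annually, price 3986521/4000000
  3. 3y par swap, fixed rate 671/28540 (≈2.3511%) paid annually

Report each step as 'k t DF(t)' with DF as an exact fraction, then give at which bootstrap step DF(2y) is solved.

step 1 [1y] zero: DF = P = 9773/10000 ≈ 0.977300
step 2 [2y] bond c/1=11/400: DF=(3986521/4000000 − 11/400·(0.977300))/(1+11/400) = 4719/5000 ≈ 0.943800
step 3 [3y] swap r/1=671/28540: DF=(1 − 671/28540·(0.977300+0.943800))/(1+671/28540) = 9329/10000 ≈ 0.932900

1 1 9773/10000
2 2 4719/5000
3 3 9329/10000
DF(2y) is solved at step 2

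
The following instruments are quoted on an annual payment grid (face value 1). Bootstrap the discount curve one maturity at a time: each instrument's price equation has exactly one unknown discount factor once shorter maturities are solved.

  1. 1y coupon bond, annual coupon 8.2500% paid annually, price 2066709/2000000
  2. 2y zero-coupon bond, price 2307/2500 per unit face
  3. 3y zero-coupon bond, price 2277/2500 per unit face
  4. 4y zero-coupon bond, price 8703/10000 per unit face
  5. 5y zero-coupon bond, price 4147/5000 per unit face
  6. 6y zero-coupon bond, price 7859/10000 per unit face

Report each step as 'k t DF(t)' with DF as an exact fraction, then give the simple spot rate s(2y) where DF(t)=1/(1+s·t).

1 1 4773/5000
2 2 2307/2500
3 3 2277/2500
4 4 8703/10000
5 5 4147/5000
6 6 7859/10000
s(2y) = (1/(2307/2500) − 1)/(2) = 193/4614 ≈ 4.1829%

step 1 [1y] bond c/1=33/400: DF=(2066709/2000000 − 33/400·(0))/(1+33/400) = 4773/5000 ≈ 0.954600
step 2 [2y] zero: DF = P = 2307/2500 ≈ 0.922800
step 3 [3y] zero: DF = P = 2277/2500 ≈ 0.910800
step 4 [4y] zero: DF = P = 8703/10000 ≈ 0.870300
step 5 [5y] zero: DF = P = 4147/5000 ≈ 0.829400
step 6 [6y] zero: DF = P = 7859/10000 ≈ 0.785900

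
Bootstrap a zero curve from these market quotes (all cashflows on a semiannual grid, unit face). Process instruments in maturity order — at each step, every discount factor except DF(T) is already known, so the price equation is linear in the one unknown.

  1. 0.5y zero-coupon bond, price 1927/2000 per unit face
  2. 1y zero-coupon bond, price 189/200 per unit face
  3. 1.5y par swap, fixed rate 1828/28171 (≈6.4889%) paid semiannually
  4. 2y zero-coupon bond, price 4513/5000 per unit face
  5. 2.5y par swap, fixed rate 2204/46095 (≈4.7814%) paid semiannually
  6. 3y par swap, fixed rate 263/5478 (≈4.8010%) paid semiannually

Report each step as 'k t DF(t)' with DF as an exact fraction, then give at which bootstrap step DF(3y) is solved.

1 1/2 1927/2000
2 1 189/200
3 3/2 4543/5000
4 2 4513/5000
5 5/2 4449/5000
6 3 1737/2000
DF(3y) is solved at step 6

step 1 [0.5y] zero: DF = P = 1927/2000 ≈ 0.963500
step 2 [1y] zero: DF = P = 189/200 ≈ 0.945000
step 3 [1.5y] swap r/2=914/28171: DF=(1 − 914/28171·(0.963500+0.945000))/(1+914/28171) = 4543/5000 ≈ 0.908600
step 4 [2y] zero: DF = P = 4513/5000 ≈ 0.902600
step 5 [2.5y] swap r/2=1102/46095: DF=(1 − 1102/46095·(0.963500+0.945000+0.908600+0.902600))/(1+1102/46095) = 4449/5000 ≈ 0.889800
step 6 [3y] swap r/2=263/10956: DF=(1 − 263/10956·(0.963500+0.945000+0.908600+0.902600+0.889800))/(1+263/10956) = 1737/2000 ≈ 0.868500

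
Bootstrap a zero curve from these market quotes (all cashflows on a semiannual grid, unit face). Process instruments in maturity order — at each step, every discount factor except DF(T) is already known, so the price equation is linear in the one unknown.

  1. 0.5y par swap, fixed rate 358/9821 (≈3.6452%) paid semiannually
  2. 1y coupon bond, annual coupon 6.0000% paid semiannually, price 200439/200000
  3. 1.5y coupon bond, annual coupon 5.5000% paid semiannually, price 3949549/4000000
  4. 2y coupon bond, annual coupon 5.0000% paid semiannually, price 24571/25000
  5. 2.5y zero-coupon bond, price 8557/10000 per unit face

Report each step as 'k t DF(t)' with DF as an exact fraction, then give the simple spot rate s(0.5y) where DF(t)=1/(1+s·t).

step 1 [0.5y] swap r/2=179/9821: DF=(1 − 179/9821·(0))/(1+179/9821) = 9821/10000 ≈ 0.982100
step 2 [1y] bond c/2=3/100: DF=(200439/200000 − 3/100·(0.982100))/(1+3/100) = 2361/2500 ≈ 0.944400
step 3 [1.5y] bond c/2=11/400: DF=(3949549/4000000 − 11/400·(0.982100+0.944400))/(1+11/400) = 4547/5000 ≈ 0.909400
step 4 [2y] bond c/2=1/40: DF=(24571/25000 − 1/40·(0.982100+0.944400+0.909400))/(1+1/40) = 8897/10000 ≈ 0.889700
step 5 [2.5y] zero: DF = P = 8557/10000 ≈ 0.855700

1 1/2 9821/10000
2 1 2361/2500
3 3/2 4547/5000
4 2 8897/10000
5 5/2 8557/10000
s(0.5y) = (1/(9821/10000) − 1)/(1/2) = 358/9821 ≈ 3.6452%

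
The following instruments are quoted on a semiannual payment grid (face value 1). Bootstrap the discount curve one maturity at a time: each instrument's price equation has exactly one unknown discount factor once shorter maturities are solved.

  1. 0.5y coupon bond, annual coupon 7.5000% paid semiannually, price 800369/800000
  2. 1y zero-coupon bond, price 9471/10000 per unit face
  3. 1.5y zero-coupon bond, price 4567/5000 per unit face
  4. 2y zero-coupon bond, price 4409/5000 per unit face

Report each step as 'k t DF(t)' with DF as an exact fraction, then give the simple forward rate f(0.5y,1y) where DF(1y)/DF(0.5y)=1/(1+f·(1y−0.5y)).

step 1 [0.5y] bond c/2=3/80: DF=(800369/800000 − 3/80·(0))/(1+3/80) = 9643/10000 ≈ 0.964300
step 2 [1y] zero: DF = P = 9471/10000 ≈ 0.947100
step 3 [1.5y] zero: DF = P = 4567/5000 ≈ 0.913400
step 4 [2y] zero: DF = P = 4409/5000 ≈ 0.881800

1 1/2 9643/10000
2 1 9471/10000
3 3/2 4567/5000
4 2 4409/5000
f(0.5y,1y) = ((9643/10000)/(9471/10000) − 1)/(1/2) = 344/9471 ≈ 3.6321%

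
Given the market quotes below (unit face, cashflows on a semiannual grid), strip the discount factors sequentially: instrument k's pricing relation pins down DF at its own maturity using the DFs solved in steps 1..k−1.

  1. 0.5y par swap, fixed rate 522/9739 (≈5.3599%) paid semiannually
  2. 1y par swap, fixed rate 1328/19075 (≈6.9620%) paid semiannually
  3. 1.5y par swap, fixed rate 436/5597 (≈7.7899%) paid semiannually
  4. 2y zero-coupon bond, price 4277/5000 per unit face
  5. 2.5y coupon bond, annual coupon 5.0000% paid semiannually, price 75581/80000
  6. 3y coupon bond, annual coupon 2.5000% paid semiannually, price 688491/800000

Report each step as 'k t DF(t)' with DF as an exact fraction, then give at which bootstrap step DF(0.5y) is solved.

step 1 [0.5y] swap r/2=261/9739: DF=(1 − 261/9739·(0))/(1+261/9739) = 9739/10000 ≈ 0.973900
step 2 [1y] swap r/2=664/19075: DF=(1 − 664/19075·(0.973900))/(1+664/19075) = 1167/1250 ≈ 0.933600
step 3 [1.5y] swap r/2=218/5597: DF=(1 − 218/5597·(0.973900+0.933600))/(1+218/5597) = 891/1000 ≈ 0.891000
step 4 [2y] zero: DF = P = 4277/5000 ≈ 0.855400
step 5 [2.5y] bond c/2=1/40: DF=(75581/80000 − 1/40·(0.973900+0.933600+0.891000+0.855400))/(1+1/40) = 4163/5000 ≈ 0.832600
step 6 [3y] bond c/2=1/80: DF=(688491/800000 − 1/80·(0.973900+0.933600+0.891000+0.855400+0.832600))/(1+1/80) = 3973/5000 ≈ 0.794600

1 1/2 9739/10000
2 1 1167/1250
3 3/2 891/1000
4 2 4277/5000
5 5/2 4163/5000
6 3 3973/5000
DF(0.5y) is solved at step 1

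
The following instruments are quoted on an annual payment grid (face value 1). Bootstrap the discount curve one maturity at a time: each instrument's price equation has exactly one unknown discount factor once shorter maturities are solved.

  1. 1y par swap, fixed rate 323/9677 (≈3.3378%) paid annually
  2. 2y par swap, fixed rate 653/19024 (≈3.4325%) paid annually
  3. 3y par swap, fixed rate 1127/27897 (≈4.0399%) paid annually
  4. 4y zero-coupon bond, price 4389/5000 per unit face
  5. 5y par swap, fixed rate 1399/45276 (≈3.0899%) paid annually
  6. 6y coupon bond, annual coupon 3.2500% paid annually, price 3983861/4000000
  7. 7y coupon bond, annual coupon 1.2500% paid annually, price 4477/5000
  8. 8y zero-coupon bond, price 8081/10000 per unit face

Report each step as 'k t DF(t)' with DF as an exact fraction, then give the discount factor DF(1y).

step 1 [1y] swap r/1=323/9677: DF=(1 − 323/9677·(0))/(1+323/9677) = 9677/10000 ≈ 0.967700
step 2 [2y] swap r/1=653/19024: DF=(1 − 653/19024·(0.967700))/(1+653/19024) = 9347/10000 ≈ 0.934700
step 3 [3y] swap r/1=1127/27897: DF=(1 − 1127/27897·(0.967700+0.934700))/(1+1127/27897) = 8873/10000 ≈ 0.887300
step 4 [4y] zero: DF = P = 4389/5000 ≈ 0.877800
step 5 [5y] swap r/1=1399/45276: DF=(1 − 1399/45276·(0.967700+0.934700+0.887300+0.877800))/(1+1399/45276) = 8601/10000 ≈ 0.860100
step 6 [6y] bond c/1=13/400: DF=(3983861/4000000 − 13/400·(0.967700+0.934700+0.887300+0.877800+0.860100))/(1+13/400) = 8221/10000 ≈ 0.822100
step 7 [7y] bond c/1=1/80: DF=(4477/5000 − 1/80·(0.967700+0.934700+0.887300+0.877800+0.860100+0.822100))/(1+1/80) = 8183/10000 ≈ 0.818300
step 8 [8y] zero: DF = P = 8081/10000 ≈ 0.808100

1 1 9677/10000
2 2 9347/10000
3 3 8873/10000
4 4 4389/5000
5 5 8601/10000
6 6 8221/10000
7 7 8183/10000
8 8 8081/10000
DF(1y) = 9677/10000 ≈ 0.967700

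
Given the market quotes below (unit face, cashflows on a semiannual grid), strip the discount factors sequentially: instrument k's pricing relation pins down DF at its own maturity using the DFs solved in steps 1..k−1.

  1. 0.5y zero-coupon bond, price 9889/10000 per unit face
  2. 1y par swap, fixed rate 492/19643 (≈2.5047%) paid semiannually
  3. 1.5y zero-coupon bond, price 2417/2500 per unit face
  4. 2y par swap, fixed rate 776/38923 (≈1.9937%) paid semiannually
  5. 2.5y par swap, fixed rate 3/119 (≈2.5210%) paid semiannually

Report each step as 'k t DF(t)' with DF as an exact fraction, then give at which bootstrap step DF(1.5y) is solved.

1 1/2 9889/10000
2 1 4877/5000
3 3/2 2417/2500
4 2 2403/2500
5 5/2 9391/10000
DF(1.5y) is solved at step 3

step 1 [0.5y] zero: DF = P = 9889/10000 ≈ 0.988900
step 2 [1y] swap r/2=246/19643: DF=(1 − 246/19643·(0.988900))/(1+246/19643) = 4877/5000 ≈ 0.975400
step 3 [1.5y] zero: DF = P = 2417/2500 ≈ 0.966800
step 4 [2y] swap r/2=388/38923: DF=(1 − 388/38923·(0.988900+0.975400+0.966800))/(1+388/38923) = 2403/2500 ≈ 0.961200
step 5 [2.5y] swap r/2=3/238: DF=(1 − 3/238·(0.988900+0.975400+0.966800+0.961200))/(1+3/238) = 9391/10000 ≈ 0.939100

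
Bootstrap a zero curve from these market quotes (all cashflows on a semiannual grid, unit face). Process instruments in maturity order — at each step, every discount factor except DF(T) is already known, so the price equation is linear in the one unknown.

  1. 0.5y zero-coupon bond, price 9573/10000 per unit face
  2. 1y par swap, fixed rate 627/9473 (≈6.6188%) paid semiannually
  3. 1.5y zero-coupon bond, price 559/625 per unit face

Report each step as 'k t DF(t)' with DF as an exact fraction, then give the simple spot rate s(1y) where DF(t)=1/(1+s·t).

1 1/2 9573/10000
2 1 9373/10000
3 3/2 559/625
s(1y) = (1/(9373/10000) − 1)/(1) = 627/9373 ≈ 6.6894%

step 1 [0.5y] zero: DF = P = 9573/10000 ≈ 0.957300
step 2 [1y] swap r/2=627/18946: DF=(1 − 627/18946·(0.957300))/(1+627/18946) = 9373/10000 ≈ 0.937300
step 3 [1.5y] zero: DF = P = 559/625 ≈ 0.894400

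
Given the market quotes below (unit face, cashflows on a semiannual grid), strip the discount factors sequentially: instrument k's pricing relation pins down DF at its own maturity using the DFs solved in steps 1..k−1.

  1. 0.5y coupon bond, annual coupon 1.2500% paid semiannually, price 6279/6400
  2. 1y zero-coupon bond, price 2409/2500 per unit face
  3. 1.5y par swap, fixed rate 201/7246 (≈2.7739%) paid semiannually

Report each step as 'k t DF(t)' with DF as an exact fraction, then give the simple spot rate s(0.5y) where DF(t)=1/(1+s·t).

1 1/2 39/40
2 1 2409/2500
3 3/2 4799/5000
s(0.5y) = (1/(39/40) − 1)/(1/2) = 2/39 ≈ 5.1282%

step 1 [0.5y] bond c/2=1/160: DF=(6279/6400 − 1/160·(0))/(1+1/160) = 39/40 ≈ 0.975000
step 2 [1y] zero: DF = P = 2409/2500 ≈ 0.963600
step 3 [1.5y] swap r/2=201/14492: DF=(1 − 201/14492·(0.975000+0.963600))/(1+201/14492) = 4799/5000 ≈ 0.959800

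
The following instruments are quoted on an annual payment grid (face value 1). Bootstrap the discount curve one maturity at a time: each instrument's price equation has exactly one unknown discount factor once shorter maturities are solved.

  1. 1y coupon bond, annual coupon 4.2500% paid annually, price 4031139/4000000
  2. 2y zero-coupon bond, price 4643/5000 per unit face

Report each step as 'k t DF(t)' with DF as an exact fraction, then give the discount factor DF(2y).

1 1 9667/10000
2 2 4643/5000
DF(2y) = 4643/5000 ≈ 0.928600

step 1 [1y] bond c/1=17/400: DF=(4031139/4000000 − 17/400·(0))/(1+17/400) = 9667/10000 ≈ 0.966700
step 2 [2y] zero: DF = P = 4643/5000 ≈ 0.928600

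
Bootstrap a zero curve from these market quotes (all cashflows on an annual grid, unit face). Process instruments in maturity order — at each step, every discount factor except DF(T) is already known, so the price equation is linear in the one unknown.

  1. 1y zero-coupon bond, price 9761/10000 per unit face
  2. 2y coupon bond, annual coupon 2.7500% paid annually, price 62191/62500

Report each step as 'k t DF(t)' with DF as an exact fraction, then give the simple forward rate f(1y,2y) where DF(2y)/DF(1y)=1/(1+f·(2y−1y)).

1 1 9761/10000
2 2 9423/10000
f(1y,2y) = ((9761/10000)/(9423/10000) − 1)/(1) = 338/9423 ≈ 3.5870%

step 1 [1y] zero: DF = P = 9761/10000 ≈ 0.976100
step 2 [2y] bond c/1=11/400: DF=(62191/62500 − 11/400·(0.976100))/(1+11/400) = 9423/10000 ≈ 0.942300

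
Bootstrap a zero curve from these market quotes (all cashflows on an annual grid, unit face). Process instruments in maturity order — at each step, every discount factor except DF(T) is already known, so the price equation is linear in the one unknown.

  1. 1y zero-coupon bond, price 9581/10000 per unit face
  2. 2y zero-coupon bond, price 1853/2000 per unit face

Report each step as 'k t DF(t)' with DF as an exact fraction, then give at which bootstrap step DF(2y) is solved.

step 1 [1y] zero: DF = P = 9581/10000 ≈ 0.958100
step 2 [2y] zero: DF = P = 1853/2000 ≈ 0.926500

1 1 9581/10000
2 2 1853/2000
DF(2y) is solved at step 2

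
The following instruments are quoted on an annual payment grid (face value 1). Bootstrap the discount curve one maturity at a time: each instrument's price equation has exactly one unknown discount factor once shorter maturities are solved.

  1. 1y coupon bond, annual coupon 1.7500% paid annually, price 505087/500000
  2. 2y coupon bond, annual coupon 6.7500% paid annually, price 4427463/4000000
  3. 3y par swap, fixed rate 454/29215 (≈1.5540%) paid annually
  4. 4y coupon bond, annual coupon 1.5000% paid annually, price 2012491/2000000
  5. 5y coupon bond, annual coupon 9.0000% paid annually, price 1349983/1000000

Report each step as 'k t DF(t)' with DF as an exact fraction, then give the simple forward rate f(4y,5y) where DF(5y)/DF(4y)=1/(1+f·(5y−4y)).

step 1 [1y] bond c/1=7/400: DF=(505087/500000 − 7/400·(0))/(1+7/400) = 1241/1250 ≈ 0.992800
step 2 [2y] bond c/1=27/400: DF=(4427463/4000000 − 27/400·(0.992800))/(1+27/400) = 9741/10000 ≈ 0.974100
step 3 [3y] swap r/1=454/29215: DF=(1 − 454/29215·(0.992800+0.974100))/(1+454/29215) = 4773/5000 ≈ 0.954600
step 4 [4y] bond c/1=3/200: DF=(2012491/2000000 − 3/200·(0.992800+0.974100+0.954600))/(1+3/200) = 4741/5000 ≈ 0.948200
step 5 [5y] bond c/1=9/100: DF=(1349983/1000000 − 9/100·(0.992800+0.974100+0.954600+0.948200))/(1+9/100) = 919/1000 ≈ 0.919000

1 1 1241/1250
2 2 9741/10000
3 3 4773/5000
4 4 4741/5000
5 5 919/1000
f(4y,5y) = ((4741/5000)/(919/1000) − 1)/(1) = 146/4595 ≈ 3.1774%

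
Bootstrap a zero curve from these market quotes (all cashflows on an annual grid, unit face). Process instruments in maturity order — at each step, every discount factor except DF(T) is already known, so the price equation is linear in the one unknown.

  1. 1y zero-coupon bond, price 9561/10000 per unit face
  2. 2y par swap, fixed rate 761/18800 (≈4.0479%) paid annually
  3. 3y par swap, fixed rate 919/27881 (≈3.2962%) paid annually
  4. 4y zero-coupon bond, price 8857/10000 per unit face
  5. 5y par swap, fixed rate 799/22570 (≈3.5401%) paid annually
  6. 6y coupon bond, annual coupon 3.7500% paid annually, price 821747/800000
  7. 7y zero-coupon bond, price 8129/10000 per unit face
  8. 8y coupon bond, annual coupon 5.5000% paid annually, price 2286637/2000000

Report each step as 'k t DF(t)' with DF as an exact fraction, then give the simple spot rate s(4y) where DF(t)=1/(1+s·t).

1 1 9561/10000
2 2 9239/10000
3 3 9081/10000
4 4 8857/10000
5 5 4201/5000
6 6 8269/10000
7 7 8129/10000
8 8 7629/10000
s(4y) = (1/(8857/10000) − 1)/(4) = 1143/35428 ≈ 3.2263%

step 1 [1y] zero: DF = P = 9561/10000 ≈ 0.956100
step 2 [2y] swap r/1=761/18800: DF=(1 − 761/18800·(0.956100))/(1+761/18800) = 9239/10000 ≈ 0.923900
step 3 [3y] swap r/1=919/27881: DF=(1 − 919/27881·(0.956100+0.923900))/(1+919/27881) = 9081/10000 ≈ 0.908100
step 4 [4y] zero: DF = P = 8857/10000 ≈ 0.885700
step 5 [5y] swap r/1=799/22570: DF=(1 − 799/22570·(0.956100+0.923900+0.908100+0.885700))/(1+799/22570) = 4201/5000 ≈ 0.840200
step 6 [6y] bond c/1=3/80: DF=(821747/800000 − 3/80·(0.956100+0.923900+0.908100+0.885700+0.840200))/(1+3/80) = 8269/10000 ≈ 0.826900
step 7 [7y] zero: DF = P = 8129/10000 ≈ 0.812900
step 8 [8y] bond c/1=11/200: DF=(2286637/2000000 − 11/200·(0.956100+0.923900+0.908100+0.885700+0.840200+0.826900+0.812900))/(1+11/200) = 7629/10000 ≈ 0.762900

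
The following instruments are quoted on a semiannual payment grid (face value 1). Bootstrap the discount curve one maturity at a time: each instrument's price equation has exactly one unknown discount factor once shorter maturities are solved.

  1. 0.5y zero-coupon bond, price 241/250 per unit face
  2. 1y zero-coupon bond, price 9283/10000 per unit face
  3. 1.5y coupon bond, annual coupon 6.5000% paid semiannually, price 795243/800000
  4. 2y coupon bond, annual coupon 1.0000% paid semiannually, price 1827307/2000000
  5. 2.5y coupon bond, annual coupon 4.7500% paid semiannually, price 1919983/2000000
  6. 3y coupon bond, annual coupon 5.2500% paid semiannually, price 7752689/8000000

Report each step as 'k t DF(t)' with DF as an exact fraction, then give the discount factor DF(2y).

1 1/2 241/250
2 1 9283/10000
3 3/2 1129/1250
4 2 1119/1250
5 5/2 8521/10000
6 3 8281/10000
DF(2y) = 1119/1250 ≈ 0.895200

step 1 [0.5y] zero: DF = P = 241/250 ≈ 0.964000
step 2 [1y] zero: DF = P = 9283/10000 ≈ 0.928300
step 3 [1.5y] bond c/2=13/400: DF=(795243/800000 − 13/400·(0.964000+0.928300))/(1+13/400) = 1129/1250 ≈ 0.903200
step 4 [2y] bond c/2=1/200: DF=(1827307/2000000 − 1/200·(0.964000+0.928300+0.903200))/(1+1/200) = 1119/1250 ≈ 0.895200
step 5 [2.5y] bond c/2=19/800: DF=(1919983/2000000 − 19/800·(0.964000+0.928300+0.903200+0.895200))/(1+19/800) = 8521/10000 ≈ 0.852100
step 6 [3y] bond c/2=21/800: DF=(7752689/8000000 − 21/800·(0.964000+0.928300+0.903200+0.895200+0.852100))/(1+21/800) = 8281/10000 ≈ 0.828100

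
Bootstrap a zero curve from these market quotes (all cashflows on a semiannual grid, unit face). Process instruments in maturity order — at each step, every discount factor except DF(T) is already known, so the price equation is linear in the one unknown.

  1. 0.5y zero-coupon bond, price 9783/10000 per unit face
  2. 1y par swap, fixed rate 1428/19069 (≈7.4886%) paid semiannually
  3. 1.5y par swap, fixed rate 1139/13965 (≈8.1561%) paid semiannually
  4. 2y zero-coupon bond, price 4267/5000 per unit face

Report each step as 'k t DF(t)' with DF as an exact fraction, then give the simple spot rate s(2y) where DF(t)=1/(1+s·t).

1 1/2 9783/10000
2 1 4643/5000
3 3/2 8861/10000
4 2 4267/5000
s(2y) = (1/(4267/5000) − 1)/(2) = 733/8534 ≈ 8.5892%

step 1 [0.5y] zero: DF = P = 9783/10000 ≈ 0.978300
step 2 [1y] swap r/2=714/19069: DF=(1 − 714/19069·(0.978300))/(1+714/19069) = 4643/5000 ≈ 0.928600
step 3 [1.5y] swap r/2=1139/27930: DF=(1 − 1139/27930·(0.978300+0.928600))/(1+1139/27930) = 8861/10000 ≈ 0.886100
step 4 [2y] zero: DF = P = 4267/5000 ≈ 0.853400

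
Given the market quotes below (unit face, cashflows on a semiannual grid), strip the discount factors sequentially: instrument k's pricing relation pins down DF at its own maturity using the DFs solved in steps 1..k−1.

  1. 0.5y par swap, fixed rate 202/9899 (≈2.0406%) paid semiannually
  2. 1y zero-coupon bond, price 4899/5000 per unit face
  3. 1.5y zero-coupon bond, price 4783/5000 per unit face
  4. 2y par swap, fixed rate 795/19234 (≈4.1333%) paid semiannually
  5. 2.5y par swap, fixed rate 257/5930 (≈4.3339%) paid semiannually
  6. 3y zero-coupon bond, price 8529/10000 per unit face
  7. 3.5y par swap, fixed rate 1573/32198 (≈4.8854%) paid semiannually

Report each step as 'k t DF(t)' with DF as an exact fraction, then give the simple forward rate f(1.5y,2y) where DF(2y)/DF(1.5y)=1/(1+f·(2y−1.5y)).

1 1/2 9899/10000
2 1 4899/5000
3 3/2 4783/5000
4 2 1841/2000
5 5/2 2243/2500
6 3 8529/10000
7 7/2 8427/10000
f(1.5y,2y) = ((4783/5000)/(1841/2000) − 1)/(1/2) = 722/9205 ≈ 7.8436%

step 1 [0.5y] swap r/2=101/9899: DF=(1 − 101/9899·(0))/(1+101/9899) = 9899/10000 ≈ 0.989900
step 2 [1y] zero: DF = P = 4899/5000 ≈ 0.979800
step 3 [1.5y] zero: DF = P = 4783/5000 ≈ 0.956600
step 4 [2y] swap r/2=795/38468: DF=(1 − 795/38468·(0.989900+0.979800+0.956600))/(1+795/38468) = 1841/2000 ≈ 0.920500
step 5 [2.5y] swap r/2=257/11860: DF=(1 − 257/11860·(0.989900+0.979800+0.956600+0.920500))/(1+257/11860) = 2243/2500 ≈ 0.897200
step 6 [3y] zero: DF = P = 8529/10000 ≈ 0.852900
step 7 [3.5y] swap r/2=1573/64396: DF=(1 − 1573/64396·(0.989900+0.979800+0.956600+0.920500+0.897200+0.852900))/(1+1573/64396) = 8427/10000 ≈ 0.842700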